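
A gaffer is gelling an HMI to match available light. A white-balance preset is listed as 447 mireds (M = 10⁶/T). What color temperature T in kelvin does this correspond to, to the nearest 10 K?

2240 K

T = 10⁶ / 447 = 2237.14 K → 2240 K.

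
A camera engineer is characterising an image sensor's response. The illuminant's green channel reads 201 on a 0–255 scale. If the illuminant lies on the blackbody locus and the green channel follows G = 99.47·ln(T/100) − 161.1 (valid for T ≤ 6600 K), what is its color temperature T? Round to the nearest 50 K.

ln t = (201 + 161.1) / 99.47 = 3.6403.
t = e^3.6403 = 38.103.
T = 100·t = 3810 K → 3800 K to the nearest 50 K.

3800 K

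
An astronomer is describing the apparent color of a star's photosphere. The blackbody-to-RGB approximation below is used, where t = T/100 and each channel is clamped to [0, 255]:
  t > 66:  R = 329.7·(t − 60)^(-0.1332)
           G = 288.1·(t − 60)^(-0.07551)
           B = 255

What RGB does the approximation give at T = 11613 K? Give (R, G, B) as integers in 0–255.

t = 11613/100 = 116.13; the t > 66 branch applies.
R = 329.7·(116.13 − 60)^(-0.1332) = 329.7·56.13^(-0.1332) = 329.7·0.58480 = 192.808.
G = 288.1·(116.13 − 60)^(-0.07551) = 288.1·56.13^(-0.07551) = 288.1·0.73777 = 212.550.
B = 255 by definition for t > 66.
Rounded: (193, 213, 255).

(193, 213, 255)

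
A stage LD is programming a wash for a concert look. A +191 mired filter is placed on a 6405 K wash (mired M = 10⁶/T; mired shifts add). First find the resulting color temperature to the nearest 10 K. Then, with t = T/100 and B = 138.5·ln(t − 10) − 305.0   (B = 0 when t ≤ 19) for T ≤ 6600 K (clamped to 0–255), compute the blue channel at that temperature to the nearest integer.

M_in = 10⁶/6405 = 156.13; M_out = 156.13 + (+191) = 347.13.
T_out = 10⁶/347.13 = 2880.8 K → 2880 K; t = 28.8.
B = 138.5·ln(28.8 − 10) − 305.0 = 138.5·ln 18.8 − 305.0 = 138.5·2.9339 − 305.0 = 101.339.
Rounded: 101.

101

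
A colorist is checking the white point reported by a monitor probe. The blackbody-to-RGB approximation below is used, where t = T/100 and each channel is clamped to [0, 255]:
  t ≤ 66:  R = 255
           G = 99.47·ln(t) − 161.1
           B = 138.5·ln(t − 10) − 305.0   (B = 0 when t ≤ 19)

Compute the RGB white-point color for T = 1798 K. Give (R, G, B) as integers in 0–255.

t = 1798/100 = 17.98; the t ≤ 66 branch applies.
R = 255 by definition for t ≤ 66.
G = 99.47·ln 17.98 − 161.1 = 99.47·2.8893 − 161.1 = 126.295.
t = 17.98 ≤ 19, so B = 0.
Rounded: (255, 126, 0).

(255, 126, 0)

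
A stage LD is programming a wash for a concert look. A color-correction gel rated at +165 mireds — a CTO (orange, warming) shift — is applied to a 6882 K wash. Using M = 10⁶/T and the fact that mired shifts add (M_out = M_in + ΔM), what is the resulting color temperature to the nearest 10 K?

3220 K

M_in = 10⁶/6882 = 145.31 mireds.
M_out = 145.31 + (+165) = 310.31 mireds.
T_out = 10⁶/310.31 = 3222.6 K → 3220 K.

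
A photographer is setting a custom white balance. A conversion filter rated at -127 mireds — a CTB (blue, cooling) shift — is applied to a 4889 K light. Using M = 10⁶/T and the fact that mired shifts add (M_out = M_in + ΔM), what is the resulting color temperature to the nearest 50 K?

M_in = 10⁶/4889 = 204.54 mireds.
M_out = 204.54 + (-127) = 77.54 mireds.
T_out = 10⁶/77.54 = 12896.4 K → 12900 K.

12900 K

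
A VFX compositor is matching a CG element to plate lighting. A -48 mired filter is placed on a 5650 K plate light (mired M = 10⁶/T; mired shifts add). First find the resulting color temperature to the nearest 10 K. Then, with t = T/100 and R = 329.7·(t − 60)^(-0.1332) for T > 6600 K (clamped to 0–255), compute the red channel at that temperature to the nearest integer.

M_in = 10⁶/5650 = 176.99; M_out = 176.99 + (-48) = 128.99.
T_out = 10⁶/128.99 = 7752.5 K → 7750 K; t = 77.5.
R = 329.7·(77.5 − 60)^(-0.1332) = 329.7·17.5^(-0.1332) = 329.7·0.68301 = 225.189.
Rounded: 225.

225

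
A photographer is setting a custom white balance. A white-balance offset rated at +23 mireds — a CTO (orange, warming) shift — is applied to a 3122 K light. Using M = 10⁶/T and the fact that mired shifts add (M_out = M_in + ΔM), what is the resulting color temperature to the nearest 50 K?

M_in = 10⁶/3122 = 320.31 mireds.
M_out = 320.31 + (+23) = 343.31 mireds.
T_out = 10⁶/343.31 = 2912.8 K → 2900 K.

2900 K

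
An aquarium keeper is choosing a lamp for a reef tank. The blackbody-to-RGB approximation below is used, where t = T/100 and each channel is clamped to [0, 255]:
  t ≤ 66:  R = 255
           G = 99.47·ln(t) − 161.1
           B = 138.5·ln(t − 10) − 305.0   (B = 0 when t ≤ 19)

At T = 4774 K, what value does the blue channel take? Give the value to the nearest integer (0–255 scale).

198

t = 4774/100 = 47.74; the t ≤ 66 branch applies.
B = 138.5·ln(47.74 − 10) − 305.0 = 138.5·ln 37.74 − 305.0 = 138.5·3.6307 − 305.0 = 197.855.
Rounded: 198.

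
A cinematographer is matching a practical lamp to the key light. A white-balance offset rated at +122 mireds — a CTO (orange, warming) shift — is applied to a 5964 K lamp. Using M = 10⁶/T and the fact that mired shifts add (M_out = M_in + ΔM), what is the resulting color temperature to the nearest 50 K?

M_in = 10⁶/5964 = 167.67 mireds.
M_out = 167.67 + (+122) = 289.67 mireds.
T_out = 10⁶/289.67 = 3452.2 K → 3450 K.

3450 K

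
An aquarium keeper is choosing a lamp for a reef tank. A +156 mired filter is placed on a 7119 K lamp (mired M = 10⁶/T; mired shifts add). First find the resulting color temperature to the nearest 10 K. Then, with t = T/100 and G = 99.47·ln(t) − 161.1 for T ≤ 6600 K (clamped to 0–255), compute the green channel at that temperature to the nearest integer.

M_in = 10⁶/7119 = 140.47; M_out = 140.47 + (+156) = 296.47.
T_out = 10⁶/296.47 = 3373.0 K → 3370 K; t = 33.7.
G = 99.47·ln 33.7 − 161.1 = 99.47·3.5175 − 161.1 = 188.786.
Rounded: 189.

189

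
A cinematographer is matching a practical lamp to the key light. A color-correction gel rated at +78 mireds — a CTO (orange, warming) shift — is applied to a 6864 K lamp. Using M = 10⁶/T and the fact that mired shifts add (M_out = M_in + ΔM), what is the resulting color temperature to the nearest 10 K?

4470 K

M_in = 10⁶/6864 = 145.69 mireds.
M_out = 145.69 + (+78) = 223.69 mireds.
T_out = 10⁶/223.69 = 4470.5 K → 4470 K.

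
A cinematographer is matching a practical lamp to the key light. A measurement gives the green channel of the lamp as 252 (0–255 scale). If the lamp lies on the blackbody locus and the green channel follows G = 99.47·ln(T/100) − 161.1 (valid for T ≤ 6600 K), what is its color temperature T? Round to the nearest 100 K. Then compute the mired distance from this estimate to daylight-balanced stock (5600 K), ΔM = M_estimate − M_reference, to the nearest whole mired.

ln t = (252 + 161.1) / 99.47 = 4.1530.
t = e^4.1530 = 63.625.
T = 100·t = 6363 K → 6400 K to the nearest 100 K.
M_estimate = 10⁶/6400 = 156.25; M_reference = 10⁶/5600 = 178.57.
ΔM = 156.25 − 178.57 = -22.32 → -22 mireds.

-22 mireds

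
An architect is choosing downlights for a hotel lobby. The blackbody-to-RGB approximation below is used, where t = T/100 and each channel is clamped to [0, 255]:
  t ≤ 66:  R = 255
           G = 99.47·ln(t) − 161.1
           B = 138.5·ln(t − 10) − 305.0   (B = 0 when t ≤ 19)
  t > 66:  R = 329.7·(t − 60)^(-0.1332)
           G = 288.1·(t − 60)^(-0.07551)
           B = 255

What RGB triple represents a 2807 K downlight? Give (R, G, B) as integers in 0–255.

(255, 171, 96)

t = 2807/100 = 28.07; the t ≤ 66 branch applies.
R = 255 by definition for t ≤ 66.
G = 99.47·ln 28.07 − 161.1 = 99.47·3.3347 − 161.1 = 170.603.
B = 138.5·ln(28.07 − 10) − 305.0 = 138.5·ln 18.07 − 305.0 = 138.5·2.8943 − 305.0 = 95.854.
Rounded: (255, 171, 96).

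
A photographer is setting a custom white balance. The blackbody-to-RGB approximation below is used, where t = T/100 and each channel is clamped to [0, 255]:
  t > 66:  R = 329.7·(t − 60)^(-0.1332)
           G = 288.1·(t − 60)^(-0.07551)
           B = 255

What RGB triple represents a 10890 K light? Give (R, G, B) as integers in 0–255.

(196, 215, 255)

t = 10890/100 = 108.9; the t > 66 branch applies.
R = 329.7·(108.9 − 60)^(-0.1332) = 329.7·48.9^(-0.1332) = 329.7·0.59564 = 196.383.
G = 288.1·(108.9 − 60)^(-0.07551) = 288.1·48.9^(-0.07551) = 288.1·0.74549 = 214.775.
B = 255 by definition for t > 66.
Rounded: (196, 215, 255).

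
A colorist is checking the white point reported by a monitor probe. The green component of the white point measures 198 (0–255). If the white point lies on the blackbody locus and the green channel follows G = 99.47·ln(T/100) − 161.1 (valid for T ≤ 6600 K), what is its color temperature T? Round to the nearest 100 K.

ln t = (198 + 161.1) / 99.47 = 3.6101.
t = e^3.6101 = 36.971.
T = 100·t = 3697 K → 3700 K to the nearest 100 K.

3700 K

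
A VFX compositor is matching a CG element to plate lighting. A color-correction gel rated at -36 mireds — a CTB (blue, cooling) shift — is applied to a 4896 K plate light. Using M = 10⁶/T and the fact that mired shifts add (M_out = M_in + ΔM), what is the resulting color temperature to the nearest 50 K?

M_in = 10⁶/4896 = 204.25 mireds.
M_out = 204.25 + (-36) = 168.25 mireds.
T_out = 10⁶/168.25 = 5943.6 K → 5950 K.

5950 K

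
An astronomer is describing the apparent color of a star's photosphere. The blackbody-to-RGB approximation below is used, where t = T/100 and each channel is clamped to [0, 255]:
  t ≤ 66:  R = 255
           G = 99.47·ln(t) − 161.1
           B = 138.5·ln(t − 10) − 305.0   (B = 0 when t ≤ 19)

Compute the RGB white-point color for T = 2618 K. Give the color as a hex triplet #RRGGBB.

t = 2618/100 = 26.18; the t ≤ 66 branch applies.
R = 255 by definition for t ≤ 66.
G = 99.47·ln 26.18 − 161.1 = 99.47·3.2650 − 161.1 = 163.669.
B = 138.5·ln(26.18 − 10) − 305.0 = 138.5·ln 16.18 − 305.0 = 138.5·2.7838 − 305.0 = 80.553.
Rounded: (255, 164, 81).
In hex: #FFA451.

#FFA451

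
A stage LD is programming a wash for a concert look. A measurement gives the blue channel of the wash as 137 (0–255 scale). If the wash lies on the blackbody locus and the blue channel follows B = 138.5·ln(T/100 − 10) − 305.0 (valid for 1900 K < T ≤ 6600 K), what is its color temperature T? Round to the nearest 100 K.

ln(t − 10) = (137 + 305.0) / 138.5 = 3.1913.
t − 10 = e^3.1913 = 24.321, so t = 34.321.
T = 100·t = 3432 K → 3400 K to the nearest 100 K.

3400 K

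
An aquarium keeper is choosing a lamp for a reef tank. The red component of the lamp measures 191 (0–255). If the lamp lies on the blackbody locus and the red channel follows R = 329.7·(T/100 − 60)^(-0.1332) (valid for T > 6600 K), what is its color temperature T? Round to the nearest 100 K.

(t − 60)^(-0.1332) = 191/329.7 = 0.57931.
t − 60 = 0.57931^(1/-0.1332) = 0.57931^(-7.508) = 60.245, so t = 120.245.
T = 100·t = 12025 K → 12000 K to the nearest 100 K.

12000 K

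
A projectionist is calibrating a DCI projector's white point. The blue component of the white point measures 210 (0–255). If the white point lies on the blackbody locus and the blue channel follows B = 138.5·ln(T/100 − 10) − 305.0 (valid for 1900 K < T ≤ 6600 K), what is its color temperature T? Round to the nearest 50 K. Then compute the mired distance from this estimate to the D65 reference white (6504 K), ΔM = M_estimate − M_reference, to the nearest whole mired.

ln(t − 10) = (210 + 305.0) / 138.5 = 3.7184.
t − 10 = e^3.7184 = 41.199, so t = 51.199.
T = 100·t = 5120 K → 5100 K to the nearest 50 K.
M_estimate = 10⁶/5100 = 196.08; M_reference = 10⁶/6504 = 153.75.
ΔM = 196.08 − 153.75 = 42.33 → +42 mireds.

+42 mireds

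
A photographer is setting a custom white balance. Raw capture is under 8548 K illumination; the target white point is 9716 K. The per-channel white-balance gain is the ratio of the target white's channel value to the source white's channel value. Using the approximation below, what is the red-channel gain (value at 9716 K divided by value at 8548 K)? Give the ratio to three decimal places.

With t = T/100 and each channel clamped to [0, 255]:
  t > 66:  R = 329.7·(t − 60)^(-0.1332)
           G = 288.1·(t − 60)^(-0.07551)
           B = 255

0.951

At 8548 K (t = 85.48):
  R = 329.7·(85.48 − 60)^(-0.1332) = 329.7·25.48^(-0.1332) = 329.7·0.64967 = 214.197.
At 9716 K (t = 97.16):
  R = 329.7·(97.16 − 60)^(-0.1332) = 329.7·37.16^(-0.1332) = 329.7·0.61783 = 203.697.
Gain = 203.697 / 214.197 = 0.9510 → 0.951.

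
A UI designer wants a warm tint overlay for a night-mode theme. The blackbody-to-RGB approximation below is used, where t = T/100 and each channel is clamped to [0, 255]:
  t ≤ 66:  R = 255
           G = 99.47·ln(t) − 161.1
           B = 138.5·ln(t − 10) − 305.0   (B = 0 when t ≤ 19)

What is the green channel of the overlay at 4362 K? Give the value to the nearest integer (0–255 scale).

t = 4362/100 = 43.62; the t ≤ 66 branch applies.
G = 99.47·ln 43.62 − 161.1 = 99.47·3.7755 − 161.1 = 214.451.
Rounded: 214.

214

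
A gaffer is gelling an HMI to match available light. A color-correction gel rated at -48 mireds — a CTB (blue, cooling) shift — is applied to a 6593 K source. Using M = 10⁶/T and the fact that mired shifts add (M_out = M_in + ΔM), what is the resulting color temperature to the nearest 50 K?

M_in = 10⁶/6593 = 151.68 mireds.
M_out = 151.68 + (-48) = 103.68 mireds.
T_out = 10⁶/103.68 = 9645.4 K → 9650 K.

9650 K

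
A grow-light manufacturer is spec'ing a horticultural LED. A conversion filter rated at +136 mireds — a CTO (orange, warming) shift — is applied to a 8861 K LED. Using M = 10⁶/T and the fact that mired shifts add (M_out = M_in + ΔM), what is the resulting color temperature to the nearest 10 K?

4020 K

M_in = 10⁶/8861 = 112.85 mireds.
M_out = 112.85 + (+136) = 248.85 mireds.
T_out = 10⁶/248.85 = 4018.4 K → 4020 K.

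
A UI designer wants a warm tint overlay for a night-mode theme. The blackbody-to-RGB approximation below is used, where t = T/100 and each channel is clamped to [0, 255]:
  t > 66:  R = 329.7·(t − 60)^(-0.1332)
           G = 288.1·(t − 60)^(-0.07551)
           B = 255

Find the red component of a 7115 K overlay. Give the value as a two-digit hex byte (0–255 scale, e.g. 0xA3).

t = 7115/100 = 71.15; the t > 66 branch applies.
R = 329.7·(71.15 − 60)^(-0.1332) = 329.7·11.15^(-0.1332) = 329.7·0.72528 = 239.123.
Rounded: 239; in hex, 0xEF.

0xEF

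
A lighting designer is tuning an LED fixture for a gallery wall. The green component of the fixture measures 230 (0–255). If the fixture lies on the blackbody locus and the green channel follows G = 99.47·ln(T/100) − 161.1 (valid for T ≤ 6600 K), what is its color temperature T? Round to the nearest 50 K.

ln t = (230 + 161.1) / 99.47 = 3.9318.
t = e^3.9318 = 51.001.
T = 100·t = 5100 K → 5100 K to the nearest 50 K.

5100 K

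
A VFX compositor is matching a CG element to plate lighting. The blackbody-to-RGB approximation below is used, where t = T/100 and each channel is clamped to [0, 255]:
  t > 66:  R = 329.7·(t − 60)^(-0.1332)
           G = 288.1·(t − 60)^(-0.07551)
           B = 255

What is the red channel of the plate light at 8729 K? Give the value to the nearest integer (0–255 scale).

t = 8729/100 = 87.29; the t > 66 branch applies.
R = 329.7·(87.29 − 60)^(-0.1332) = 329.7·27.29^(-0.1332) = 329.7·0.64376 = 212.248.
Rounded: 212.

212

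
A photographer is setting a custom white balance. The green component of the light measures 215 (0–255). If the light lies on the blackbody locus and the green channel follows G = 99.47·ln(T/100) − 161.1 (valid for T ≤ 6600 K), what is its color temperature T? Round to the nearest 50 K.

4400 K

ln t = (215 + 161.1) / 99.47 = 3.7810.
t = e^3.7810 = 43.862.
T = 100·t = 4386 K → 4400 K to the nearest 50 K.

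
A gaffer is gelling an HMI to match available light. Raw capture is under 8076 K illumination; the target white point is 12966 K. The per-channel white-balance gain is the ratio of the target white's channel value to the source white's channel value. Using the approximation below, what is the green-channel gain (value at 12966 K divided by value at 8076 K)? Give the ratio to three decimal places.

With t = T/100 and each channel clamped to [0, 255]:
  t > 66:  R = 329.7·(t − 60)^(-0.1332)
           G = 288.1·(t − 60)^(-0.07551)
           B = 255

At 8076 K (t = 80.76):
  G = 288.1·(80.76 − 60)^(-0.07551) = 288.1·20.76^(-0.07551) = 288.1·0.79531 = 229.129.
At 12966 K (t = 129.66):
  G = 288.1·(129.66 − 60)^(-0.07551) = 288.1·69.66^(-0.07551) = 288.1·0.72583 = 209.112.
Gain = 209.112 / 229.129 = 0.9126 → 0.913.

0.913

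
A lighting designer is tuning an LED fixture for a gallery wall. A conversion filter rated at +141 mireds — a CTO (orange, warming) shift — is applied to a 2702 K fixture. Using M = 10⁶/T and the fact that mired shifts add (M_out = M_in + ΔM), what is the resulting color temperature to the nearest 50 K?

M_in = 10⁶/2702 = 370.10 mireds.
M_out = 370.10 + (+141) = 511.10 mireds.
T_out = 10⁶/511.10 = 1956.6 K → 1950 K.

1950 K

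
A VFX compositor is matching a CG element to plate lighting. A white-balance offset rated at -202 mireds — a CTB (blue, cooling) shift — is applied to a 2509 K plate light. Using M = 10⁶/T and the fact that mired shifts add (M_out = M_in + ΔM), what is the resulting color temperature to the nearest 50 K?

5100 K

M_in = 10⁶/2509 = 398.57 mireds.
M_out = 398.57 + (-202) = 196.57 mireds.
T_out = 10⁶/196.57 = 5087.4 K → 5100 K.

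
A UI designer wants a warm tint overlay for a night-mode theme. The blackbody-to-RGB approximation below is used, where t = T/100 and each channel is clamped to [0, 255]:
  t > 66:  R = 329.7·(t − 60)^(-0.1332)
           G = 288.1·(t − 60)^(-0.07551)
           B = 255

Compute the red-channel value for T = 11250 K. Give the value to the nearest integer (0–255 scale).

195

t = 11250/100 = 112.5; the t > 66 branch applies.
R = 329.7·(112.5 − 60)^(-0.1332) = 329.7·52.5^(-0.1332) = 329.7·0.59003 = 194.533.
Rounded: 195.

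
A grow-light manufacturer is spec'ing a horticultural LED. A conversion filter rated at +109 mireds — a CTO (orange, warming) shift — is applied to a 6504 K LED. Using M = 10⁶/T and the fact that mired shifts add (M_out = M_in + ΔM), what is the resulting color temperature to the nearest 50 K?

M_in = 10⁶/6504 = 153.75 mireds.
M_out = 153.75 + (+109) = 262.75 mireds.
T_out = 10⁶/262.75 = 3805.9 K → 3800 K.

3800 K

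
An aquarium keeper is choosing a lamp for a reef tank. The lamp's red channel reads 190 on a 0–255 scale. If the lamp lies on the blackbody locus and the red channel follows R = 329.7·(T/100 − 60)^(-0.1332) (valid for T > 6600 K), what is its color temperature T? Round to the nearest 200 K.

12200 K

(t − 60)^(-0.1332) = 190/329.7 = 0.57628.
t − 60 = 0.57628^(1/-0.1332) = 0.57628^(-7.508) = 62.667, so t = 122.667.
T = 100·t = 12267 K → 12200 K to the nearest 200 K.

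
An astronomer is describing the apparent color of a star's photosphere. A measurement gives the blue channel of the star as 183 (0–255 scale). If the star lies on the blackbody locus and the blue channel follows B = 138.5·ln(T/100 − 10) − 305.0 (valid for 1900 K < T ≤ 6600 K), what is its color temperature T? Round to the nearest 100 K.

4400 K

ln(t − 10) = (183 + 305.0) / 138.5 = 3.5235.
t − 10 = e^3.5235 = 33.902, so t = 43.902.
T = 100·t = 4390 K → 4400 K to the nearest 100 K.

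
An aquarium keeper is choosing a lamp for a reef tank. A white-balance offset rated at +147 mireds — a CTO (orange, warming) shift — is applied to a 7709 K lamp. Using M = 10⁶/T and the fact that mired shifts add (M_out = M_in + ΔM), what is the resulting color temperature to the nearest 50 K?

M_in = 10⁶/7709 = 129.72 mireds.
M_out = 129.72 + (+147) = 276.72 mireds.
T_out = 10⁶/276.72 = 3613.8 K → 3600 K.

3600 K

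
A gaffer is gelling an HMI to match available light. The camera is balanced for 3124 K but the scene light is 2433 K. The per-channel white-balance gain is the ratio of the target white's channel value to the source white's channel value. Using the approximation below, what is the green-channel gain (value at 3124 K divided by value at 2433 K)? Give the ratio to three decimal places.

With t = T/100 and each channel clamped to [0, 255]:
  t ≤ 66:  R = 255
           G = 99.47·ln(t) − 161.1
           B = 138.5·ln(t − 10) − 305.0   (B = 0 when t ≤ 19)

1.159

At 2433 K (t = 24.33):
  G = 99.47·ln 24.33 − 161.1 = 99.47·3.1917 − 161.1 = 156.379.
At 3124 K (t = 31.24):
  G = 99.47·ln 31.24 − 161.1 = 99.47·3.4417 − 161.1 = 181.246.
Gain = 181.246 / 156.379 = 1.1590 → 1.159.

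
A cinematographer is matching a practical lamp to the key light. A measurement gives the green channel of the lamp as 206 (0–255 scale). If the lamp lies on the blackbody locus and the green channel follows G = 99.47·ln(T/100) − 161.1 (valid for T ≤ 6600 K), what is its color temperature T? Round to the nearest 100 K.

ln t = (206 + 161.1) / 99.47 = 3.6906.
t = e^3.6906 = 40.067.
T = 100·t = 4007 K → 4000 K to the nearest 100 K.

4000 K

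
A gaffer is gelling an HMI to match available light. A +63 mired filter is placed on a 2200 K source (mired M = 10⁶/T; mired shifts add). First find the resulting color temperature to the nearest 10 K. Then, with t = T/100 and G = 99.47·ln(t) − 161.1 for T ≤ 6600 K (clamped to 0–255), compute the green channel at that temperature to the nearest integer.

133

M_in = 10⁶/2200 = 454.55; M_out = 454.55 + (+63) = 517.55.
T_out = 10⁶/517.55 = 1932.2 K → 1930 K; t = 19.3.
G = 99.47·ln 19.3 − 161.1 = 99.47·2.9601 − 161.1 = 133.342.
Rounded: 133.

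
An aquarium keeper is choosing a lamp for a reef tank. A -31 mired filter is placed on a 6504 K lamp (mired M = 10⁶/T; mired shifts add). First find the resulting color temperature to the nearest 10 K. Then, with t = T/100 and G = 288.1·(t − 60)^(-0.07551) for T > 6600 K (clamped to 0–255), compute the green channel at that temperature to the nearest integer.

M_in = 10⁶/6504 = 153.75; M_out = 153.75 + (-31) = 122.75.
T_out = 10⁶/122.75 = 8146.5 K → 8150 K; t = 81.5.
G = 288.1·(81.5 − 60)^(-0.07551) = 288.1·21.5^(-0.07551) = 288.1·0.79321 = 228.523.
Rounded: 229.

229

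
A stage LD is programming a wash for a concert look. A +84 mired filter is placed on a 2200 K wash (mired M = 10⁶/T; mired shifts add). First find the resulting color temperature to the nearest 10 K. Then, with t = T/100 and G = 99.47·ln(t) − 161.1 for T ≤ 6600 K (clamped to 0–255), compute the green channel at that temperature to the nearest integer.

130

M_in = 10⁶/2200 = 454.55; M_out = 454.55 + (+84) = 538.55.
T_out = 10⁶/538.55 = 1856.9 K → 1860 K; t = 18.6.
G = 99.47·ln 18.6 − 161.1 = 99.47·2.9232 − 161.1 = 129.667.
Rounded: 130.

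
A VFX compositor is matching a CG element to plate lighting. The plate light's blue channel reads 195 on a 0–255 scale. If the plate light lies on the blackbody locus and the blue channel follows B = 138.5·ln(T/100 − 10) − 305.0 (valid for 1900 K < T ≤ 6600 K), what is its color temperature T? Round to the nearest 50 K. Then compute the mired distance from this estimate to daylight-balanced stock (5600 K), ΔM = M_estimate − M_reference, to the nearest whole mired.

+34 mireds

ln(t − 10) = (195 + 305.0) / 138.5 = 3.6101.
t − 10 = e^3.6101 = 36.970, so t = 46.970.
T = 100·t = 4697 K → 4700 K to the nearest 50 K.
M_estimate = 10⁶/4700 = 212.77; M_reference = 10⁶/5600 = 178.57.
ΔM = 212.77 − 178.57 = 34.19 → +34 mireds.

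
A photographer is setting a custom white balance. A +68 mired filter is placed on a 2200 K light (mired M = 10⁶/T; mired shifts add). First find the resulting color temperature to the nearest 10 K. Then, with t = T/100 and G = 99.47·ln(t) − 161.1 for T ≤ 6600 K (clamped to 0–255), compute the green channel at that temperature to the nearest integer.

132

M_in = 10⁶/2200 = 454.55; M_out = 454.55 + (+68) = 522.55.
T_out = 10⁶/522.55 = 1913.7 K → 1910 K; t = 19.1.
G = 99.47·ln 19.1 − 161.1 = 99.47·2.9497 − 161.1 = 132.305.
Rounded: 132.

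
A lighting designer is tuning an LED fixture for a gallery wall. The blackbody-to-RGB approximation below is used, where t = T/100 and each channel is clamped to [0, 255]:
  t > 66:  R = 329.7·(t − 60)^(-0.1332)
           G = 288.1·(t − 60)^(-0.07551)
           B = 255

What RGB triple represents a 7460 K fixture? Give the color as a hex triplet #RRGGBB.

t = 7460/100 = 74.6; the t > 66 branch applies.
R = 329.7·(74.6 − 60)^(-0.1332) = 329.7·14.6^(-0.1332) = 329.7·0.69969 = 230.689.
G = 288.1·(74.6 − 60)^(-0.07551) = 288.1·14.6^(-0.07551) = 288.1·0.81673 = 235.301.
B = 255 by definition for t > 66.
Rounded: (231, 235, 255).
In hex: #E7EBFF.

#E7EBFF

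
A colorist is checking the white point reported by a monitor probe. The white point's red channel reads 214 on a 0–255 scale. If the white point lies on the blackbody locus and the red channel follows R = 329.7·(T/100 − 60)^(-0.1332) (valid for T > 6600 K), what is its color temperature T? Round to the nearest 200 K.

8600 K

(t − 60)^(-0.1332) = 214/329.7 = 0.64907.
t − 60 = 0.64907^(1/-0.1332) = 0.64907^(-7.508) = 25.657, so t = 85.657.
T = 100·t = 8566 K → 8600 K to the nearest 200 K.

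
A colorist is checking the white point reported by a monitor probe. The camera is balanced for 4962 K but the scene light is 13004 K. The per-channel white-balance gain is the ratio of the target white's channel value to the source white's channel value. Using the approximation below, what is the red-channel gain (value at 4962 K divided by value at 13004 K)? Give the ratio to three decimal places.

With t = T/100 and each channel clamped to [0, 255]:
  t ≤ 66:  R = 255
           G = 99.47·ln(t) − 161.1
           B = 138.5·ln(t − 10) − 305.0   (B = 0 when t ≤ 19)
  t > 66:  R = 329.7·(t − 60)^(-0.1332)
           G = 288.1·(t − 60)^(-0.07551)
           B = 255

At 13004 K (t = 130.04):
  R = 329.7·(130.04 − 60)^(-0.1332) = 329.7·70.04^(-0.1332) = 329.7·0.56781 = 187.206.
At 4962 K (t = 49.62):
  R = 255 by definition for t ≤ 66.
Gain = 255.000 / 187.206 = 1.3621 → 1.362.

1.362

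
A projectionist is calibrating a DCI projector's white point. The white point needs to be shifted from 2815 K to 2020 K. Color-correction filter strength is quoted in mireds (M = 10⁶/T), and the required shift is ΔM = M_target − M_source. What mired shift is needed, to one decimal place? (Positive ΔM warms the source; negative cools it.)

+139.8 mireds

M_source = 10⁶/2815 = 355.240; M_target = 10⁶/2020 = 495.050.
ΔM = 495.050 − 355.240 = 139.810 → +139.8 mireds, a warming shift.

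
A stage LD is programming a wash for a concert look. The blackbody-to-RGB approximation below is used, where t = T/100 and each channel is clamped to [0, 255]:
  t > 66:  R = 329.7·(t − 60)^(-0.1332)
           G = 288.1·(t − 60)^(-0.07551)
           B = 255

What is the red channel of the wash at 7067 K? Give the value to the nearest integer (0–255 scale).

241

t = 7067/100 = 70.67; the t > 66 branch applies.
R = 329.7·(70.67 − 60)^(-0.1332) = 329.7·10.67^(-0.1332) = 329.7·0.72954 = 240.529.
Rounded: 241.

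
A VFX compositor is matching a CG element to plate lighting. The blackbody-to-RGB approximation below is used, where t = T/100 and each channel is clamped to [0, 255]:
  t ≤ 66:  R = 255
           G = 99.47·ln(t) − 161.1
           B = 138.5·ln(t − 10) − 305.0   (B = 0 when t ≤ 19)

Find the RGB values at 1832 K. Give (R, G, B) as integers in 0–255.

t = 1832/100 = 18.32; the t ≤ 66 branch applies.
R = 255 by definition for t ≤ 66.
G = 99.47·ln 18.32 − 161.1 = 99.47·2.9080 − 161.1 = 128.158.
t = 18.32 ≤ 19, so B = 0.
Rounded: (255, 128, 0).

(255, 128, 0)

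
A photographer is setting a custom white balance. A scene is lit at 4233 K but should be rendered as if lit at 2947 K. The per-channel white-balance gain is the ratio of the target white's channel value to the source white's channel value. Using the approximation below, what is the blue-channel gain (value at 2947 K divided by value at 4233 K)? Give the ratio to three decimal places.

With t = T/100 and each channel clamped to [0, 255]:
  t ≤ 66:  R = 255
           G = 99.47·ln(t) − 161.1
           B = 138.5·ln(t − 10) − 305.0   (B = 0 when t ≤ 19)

At 4233 K (t = 42.33):
  B = 138.5·ln(42.33 − 10) − 305.0 = 138.5·ln 32.33 − 305.0 = 138.5·3.4760 − 305.0 = 176.425.
At 2947 K (t = 29.47):
  B = 138.5·ln(29.47 − 10) − 305.0 = 138.5·ln 19.47 − 305.0 = 138.5·2.9689 − 305.0 = 106.189.
Gain = 106.189 / 176.425 = 0.6019 → 0.602.

0.602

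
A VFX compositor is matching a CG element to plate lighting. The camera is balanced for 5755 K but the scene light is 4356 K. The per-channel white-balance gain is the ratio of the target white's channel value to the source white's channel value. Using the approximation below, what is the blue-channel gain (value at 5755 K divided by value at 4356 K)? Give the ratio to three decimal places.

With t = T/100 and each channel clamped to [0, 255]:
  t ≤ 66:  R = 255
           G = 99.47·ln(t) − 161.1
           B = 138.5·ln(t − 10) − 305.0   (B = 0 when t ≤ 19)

At 4356 K (t = 43.56):
  B = 138.5·ln(43.56 − 10) − 305.0 = 138.5·ln 33.56 − 305.0 = 138.5·3.5133 − 305.0 = 181.597.
At 5755 K (t = 57.55):
  B = 138.5·ln(57.55 − 10) − 305.0 = 138.5·ln 47.55 − 305.0 = 138.5·3.8618 − 305.0 = 229.857.
Gain = 229.857 / 181.597 = 1.2658 → 1.266.

1.266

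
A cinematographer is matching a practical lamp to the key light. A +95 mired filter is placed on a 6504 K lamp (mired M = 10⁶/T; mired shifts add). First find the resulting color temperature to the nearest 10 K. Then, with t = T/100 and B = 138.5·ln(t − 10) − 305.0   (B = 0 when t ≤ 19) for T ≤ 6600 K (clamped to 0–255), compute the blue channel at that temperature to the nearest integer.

M_in = 10⁶/6504 = 153.75; M_out = 153.75 + (+95) = 248.75.
T_out = 10⁶/248.75 = 4020.1 K → 4020 K; t = 40.2.
B = 138.5·ln(40.2 − 10) − 305.0 = 138.5·ln 30.2 − 305.0 = 138.5·3.4078 − 305.0 = 166.986.
Rounded: 167.

167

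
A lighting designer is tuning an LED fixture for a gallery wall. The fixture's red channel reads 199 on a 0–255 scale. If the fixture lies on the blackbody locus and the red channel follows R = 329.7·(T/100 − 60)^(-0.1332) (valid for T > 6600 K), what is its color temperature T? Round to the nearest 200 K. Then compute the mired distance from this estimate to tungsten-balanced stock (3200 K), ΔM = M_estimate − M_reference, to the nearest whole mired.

-216 mireds

(t − 60)^(-0.1332) = 199/329.7 = 0.60358.
t − 60 = 0.60358^(1/-0.1332) = 0.60358^(-7.508) = 44.273, so t = 104.273.
T = 100·t = 10427 K → 10400 K to the nearest 200 K.
M_estimate = 10⁶/10400 = 96.15; M_reference = 10⁶/3200 = 312.50.
ΔM = 96.15 − 312.50 = -216.35 → -216 mireds.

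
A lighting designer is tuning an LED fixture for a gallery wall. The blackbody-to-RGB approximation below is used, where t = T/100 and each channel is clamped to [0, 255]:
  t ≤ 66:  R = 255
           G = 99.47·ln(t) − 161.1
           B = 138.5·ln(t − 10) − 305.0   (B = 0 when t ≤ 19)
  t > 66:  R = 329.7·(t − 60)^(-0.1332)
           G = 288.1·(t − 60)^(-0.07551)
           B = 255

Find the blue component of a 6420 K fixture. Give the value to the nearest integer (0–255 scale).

t = 6420/100 = 64.2; the t ≤ 66 branch applies.
B = 138.5·ln(64.2 − 10) − 305.0 = 138.5·ln 54.2 − 305.0 = 138.5·3.9927 − 305.0 = 247.986.
Rounded: 248.

248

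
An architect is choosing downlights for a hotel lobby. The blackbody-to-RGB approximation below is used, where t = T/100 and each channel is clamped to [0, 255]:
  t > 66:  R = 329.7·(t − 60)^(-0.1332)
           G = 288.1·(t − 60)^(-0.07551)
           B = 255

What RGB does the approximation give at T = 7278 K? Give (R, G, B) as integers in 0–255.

(235, 238, 255)

t = 7278/100 = 72.78; the t > 66 branch applies.
R = 329.7·(72.78 − 60)^(-0.1332) = 329.7·12.78^(-0.1332) = 329.7·0.71221 = 234.817.
G = 288.1·(72.78 − 60)^(-0.07551) = 288.1·12.78^(-0.07551) = 288.1·0.82498 = 237.678.
B = 255 by definition for t > 66.
Rounded: (235, 238, 255).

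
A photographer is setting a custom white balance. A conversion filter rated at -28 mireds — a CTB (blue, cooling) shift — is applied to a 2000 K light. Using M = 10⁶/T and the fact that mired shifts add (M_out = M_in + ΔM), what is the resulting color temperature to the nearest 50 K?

2100 K

M_in = 10⁶/2000 = 500.00 mireds.
M_out = 500.00 + (-28) = 472.00 mireds.
T_out = 10⁶/472.00 = 2118.6 K → 2100 K.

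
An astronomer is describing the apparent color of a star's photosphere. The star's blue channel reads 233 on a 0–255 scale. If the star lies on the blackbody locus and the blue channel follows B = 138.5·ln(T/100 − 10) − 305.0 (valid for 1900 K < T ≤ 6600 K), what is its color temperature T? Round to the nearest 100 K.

5900 K

ln(t − 10) = (233 + 305.0) / 138.5 = 3.8845.
t − 10 = e^3.8845 = 48.641, so t = 58.641.
T = 100·t = 5864 K → 5900 K to the nearest 100 K.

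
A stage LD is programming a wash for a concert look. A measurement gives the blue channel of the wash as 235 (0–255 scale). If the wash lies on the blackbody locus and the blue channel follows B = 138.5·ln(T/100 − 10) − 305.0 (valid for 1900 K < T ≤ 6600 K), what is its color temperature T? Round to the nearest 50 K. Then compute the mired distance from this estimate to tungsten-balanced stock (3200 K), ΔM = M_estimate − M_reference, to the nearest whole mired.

-144 mireds

ln(t − 10) = (235 + 305.0) / 138.5 = 3.8989.
t − 10 = e^3.8989 = 49.349, so t = 59.349.
T = 100·t = 5935 K → 5950 K to the nearest 50 K.
M_estimate = 10⁶/5950 = 168.07; M_reference = 10⁶/3200 = 312.50.
ΔM = 168.07 − 312.50 = -144.43 → -144 mireds.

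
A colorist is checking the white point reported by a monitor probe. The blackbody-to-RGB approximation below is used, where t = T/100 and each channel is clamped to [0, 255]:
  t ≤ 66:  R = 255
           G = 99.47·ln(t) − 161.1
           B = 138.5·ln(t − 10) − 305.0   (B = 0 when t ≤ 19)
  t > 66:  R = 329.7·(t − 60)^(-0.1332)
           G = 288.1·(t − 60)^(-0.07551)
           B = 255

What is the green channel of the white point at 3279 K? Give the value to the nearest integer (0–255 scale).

t = 3279/100 = 32.79; the t ≤ 66 branch applies.
G = 99.47·ln 32.79 − 161.1 = 99.47·3.4901 − 161.1 = 186.063.
Rounded: 186.

186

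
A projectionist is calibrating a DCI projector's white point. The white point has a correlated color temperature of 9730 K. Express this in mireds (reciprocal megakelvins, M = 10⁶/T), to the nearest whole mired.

103 mireds

M = 10⁶ / 9730 = 102.775 → 103 mireds.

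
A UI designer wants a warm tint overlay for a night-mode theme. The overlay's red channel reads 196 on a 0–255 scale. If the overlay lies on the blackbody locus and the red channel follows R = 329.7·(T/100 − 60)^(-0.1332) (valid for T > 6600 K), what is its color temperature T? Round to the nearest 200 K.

11000 K

(t − 60)^(-0.1332) = 196/329.7 = 0.59448.
t − 60 = 0.59448^(1/-0.1332) = 0.59448^(-7.508) = 49.621, so t = 109.621.
T = 100·t = 10962 K → 11000 K to the nearest 200 K.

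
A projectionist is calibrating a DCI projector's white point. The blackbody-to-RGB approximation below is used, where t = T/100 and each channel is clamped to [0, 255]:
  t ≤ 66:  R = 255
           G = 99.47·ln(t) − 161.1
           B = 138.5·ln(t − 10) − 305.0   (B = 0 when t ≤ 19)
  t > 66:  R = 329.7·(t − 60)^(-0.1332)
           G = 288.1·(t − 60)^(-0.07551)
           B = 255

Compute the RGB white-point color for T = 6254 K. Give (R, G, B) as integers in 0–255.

t = 6254/100 = 62.54; the t ≤ 66 branch applies.
R = 255 by definition for t ≤ 66.
G = 99.47·ln 62.54 − 161.1 = 99.47·4.1358 − 161.1 = 250.289.
B = 138.5·ln(62.54 − 10) − 305.0 = 138.5·ln 52.54 − 305.0 = 138.5·3.9616 − 305.0 = 243.678.
Rounded: (255, 250, 244).

(255, 250, 244)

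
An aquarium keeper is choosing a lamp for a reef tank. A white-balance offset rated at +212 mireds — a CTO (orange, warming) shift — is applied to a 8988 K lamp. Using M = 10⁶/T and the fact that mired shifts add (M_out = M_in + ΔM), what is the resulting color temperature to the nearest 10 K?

3090 K

M_in = 10⁶/8988 = 111.26 mireds.
M_out = 111.26 + (+212) = 323.26 mireds.
T_out = 10⁶/323.26 = 3093.5 K → 3090 K.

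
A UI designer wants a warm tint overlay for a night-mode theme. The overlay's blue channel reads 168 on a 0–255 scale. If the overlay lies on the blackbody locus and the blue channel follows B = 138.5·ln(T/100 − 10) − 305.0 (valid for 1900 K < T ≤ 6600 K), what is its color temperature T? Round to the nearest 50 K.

ln(t − 10) = (168 + 305.0) / 138.5 = 3.4152.
t − 10 = e^3.4152 = 30.422, so t = 40.422.
T = 100·t = 4042 K → 4050 K to the nearest 50 K.

4050 K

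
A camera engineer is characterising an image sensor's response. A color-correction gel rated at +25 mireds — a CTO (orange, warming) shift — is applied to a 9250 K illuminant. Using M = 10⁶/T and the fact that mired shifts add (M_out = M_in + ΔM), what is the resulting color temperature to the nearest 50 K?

M_in = 10⁶/9250 = 108.11 mireds.
M_out = 108.11 + (+25) = 133.11 mireds.
T_out = 10⁶/133.11 = 7512.7 K → 7500 K.

7500 K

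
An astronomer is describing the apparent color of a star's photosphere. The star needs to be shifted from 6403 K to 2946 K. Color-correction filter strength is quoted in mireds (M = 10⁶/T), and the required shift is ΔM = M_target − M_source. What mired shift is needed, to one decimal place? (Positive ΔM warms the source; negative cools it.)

+183.3 mireds

M_source = 10⁶/6403 = 156.177; M_target = 10⁶/2946 = 339.443.
ΔM = 339.443 − 156.177 = 183.267 → +183.3 mireds, a warming shift.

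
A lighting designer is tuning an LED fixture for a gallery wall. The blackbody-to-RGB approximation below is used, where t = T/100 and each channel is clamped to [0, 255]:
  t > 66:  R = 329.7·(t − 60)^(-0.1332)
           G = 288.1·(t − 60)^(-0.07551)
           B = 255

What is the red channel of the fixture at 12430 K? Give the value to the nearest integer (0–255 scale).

t = 12430/100 = 124.3; the t > 66 branch applies.
R = 329.7·(124.3 − 60)^(-0.1332) = 329.7·64.3^(-0.1332) = 329.7·0.57431 = 189.350.
Rounded: 189.

189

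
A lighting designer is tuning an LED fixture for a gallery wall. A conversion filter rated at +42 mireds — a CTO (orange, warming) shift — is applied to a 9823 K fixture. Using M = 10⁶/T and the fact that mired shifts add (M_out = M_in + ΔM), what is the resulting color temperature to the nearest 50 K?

6950 K

M_in = 10⁶/9823 = 101.80 mireds.
M_out = 101.80 + (+42) = 143.80 mireds.
T_out = 10⁶/143.80 = 6954.0 K → 6950 K.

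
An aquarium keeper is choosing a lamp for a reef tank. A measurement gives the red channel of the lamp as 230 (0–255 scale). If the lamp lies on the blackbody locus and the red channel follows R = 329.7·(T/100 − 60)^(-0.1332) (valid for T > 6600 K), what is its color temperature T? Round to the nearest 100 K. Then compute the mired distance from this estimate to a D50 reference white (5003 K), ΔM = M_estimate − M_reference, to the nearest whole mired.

-67 mireds

(t − 60)^(-0.1332) = 230/329.7 = 0.69760.
t − 60 = 0.69760^(1/-0.1332) = 0.69760^(-7.508) = 14.932, so t = 74.932.
T = 100·t = 7493 K → 7500 K to the nearest 100 K.
M_estimate = 10⁶/7500 = 133.33; M_reference = 10⁶/5003 = 199.88.
ΔM = 133.33 − 199.88 = -66.55 → -67 mireds.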